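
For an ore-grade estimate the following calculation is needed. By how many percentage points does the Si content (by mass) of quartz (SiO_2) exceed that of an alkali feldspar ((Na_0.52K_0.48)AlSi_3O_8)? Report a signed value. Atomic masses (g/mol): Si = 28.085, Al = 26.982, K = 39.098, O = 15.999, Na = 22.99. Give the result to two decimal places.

15.53 percentage points

M(SiO_2) = 60.083 g/mol, so wt% Si = 28.085/60.083 × 100 = 46.74%.
M((Na_0.52K_0.48)AlSi_3O_8) = 269.951 g/mol, so wt% Si = 84.255/269.951 × 100 = 31.21%.
46.74 − 31.21 = 15.53 pp.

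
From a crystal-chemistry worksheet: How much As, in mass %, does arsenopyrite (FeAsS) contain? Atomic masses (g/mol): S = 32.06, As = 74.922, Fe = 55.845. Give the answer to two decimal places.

46.01 mass %

Molar mass of FeAsS: 1·55.845 + 1·74.922 + 1·32.06 = 162.827 g/mol.
Mass of As per formula unit: 1 × 74.922 = 74.922 g.
Weight fraction As = 74.922 / 162.827 = 0.4601.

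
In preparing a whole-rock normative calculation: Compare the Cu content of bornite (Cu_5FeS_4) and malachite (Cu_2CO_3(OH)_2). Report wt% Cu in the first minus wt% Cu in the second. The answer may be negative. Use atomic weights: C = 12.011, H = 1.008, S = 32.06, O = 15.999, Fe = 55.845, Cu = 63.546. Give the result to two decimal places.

5.84 percentage points

Cu in Cu_5FeS_4: molar mass 501.815 g/mol; 5×63.546 = 317.730 g → 63.32 wt%.
Cu in Cu_2CO_3(OH)_2: molar mass 221.114 g/mol; 2×63.546 = 127.092 g → 57.48 wt%.
Difference = 63.32 − 57.48 = 5.84 percentage points.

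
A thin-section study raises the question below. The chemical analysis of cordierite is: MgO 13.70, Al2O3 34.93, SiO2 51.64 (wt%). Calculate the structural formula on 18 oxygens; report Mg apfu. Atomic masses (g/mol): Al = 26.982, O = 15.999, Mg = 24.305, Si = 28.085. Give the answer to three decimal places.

13.70 wt% MgO ÷ 40.304 g/mol = 0.33992 mol, giving 0.33992 Mg and 0.33992 O.
34.93 wt% Al2O3 ÷ 101.961 g/mol = 0.34258 mol, giving 0.68516 Al and 1.02774 O.
51.64 wt% SiO2 ÷ 60.083 g/mol = 0.85948 mol, giving 0.85948 Si and 1.71896 O.
Oxygen sums to 3.08662; scaling by 18/3.08662 = 5.83162 puts the formula on 18 O.
Mg: 0.33992 × 5.83162 = 1.982 atoms per formula unit.

1.982 Mg apfu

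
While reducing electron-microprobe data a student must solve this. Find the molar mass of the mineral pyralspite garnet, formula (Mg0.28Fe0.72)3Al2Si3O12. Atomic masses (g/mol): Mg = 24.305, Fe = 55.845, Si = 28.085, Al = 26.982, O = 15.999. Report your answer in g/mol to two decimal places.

471.25 g/mol

Mg: 0.84 × 24.305 = 20.4162
Fe: 2.16 × 55.845 = 120.6252
Al: 2 × 26.982 = 53.9640
Si: 3 × 28.085 = 84.2550
O: 12 × 15.999 = 191.9880
Summing the contributions gives the formula mass.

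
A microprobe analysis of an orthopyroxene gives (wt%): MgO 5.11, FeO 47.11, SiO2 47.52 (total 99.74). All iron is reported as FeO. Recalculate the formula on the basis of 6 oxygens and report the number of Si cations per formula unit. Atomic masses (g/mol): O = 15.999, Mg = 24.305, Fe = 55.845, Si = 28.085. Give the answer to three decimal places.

5.11 wt% MgO ÷ 40.304 g/mol = 0.12679 mol, giving 0.12679 Mg and 0.12679 O.
47.11 wt% FeO ÷ 71.844 g/mol = 0.65573 mol, giving 0.65573 Fe and 0.65573 O.
47.52 wt% SiO2 ÷ 60.083 g/mol = 0.79091 mol, giving 0.79091 Si and 1.58182 O.
Oxygen sums to 2.36434; scaling by 6/2.36434 = 2.53771 puts the formula on 6 O.
Si: 0.79091 × 2.53771 = 2.007 atoms per formula unit.

2.007 Si apfu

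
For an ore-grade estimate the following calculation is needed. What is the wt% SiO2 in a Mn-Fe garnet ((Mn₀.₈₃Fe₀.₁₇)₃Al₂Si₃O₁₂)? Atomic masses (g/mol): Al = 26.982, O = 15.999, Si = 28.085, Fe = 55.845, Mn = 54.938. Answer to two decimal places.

M((Mn₀.₈₃Fe₀.₁₇)₃Al₂Si₃O₁₂) = 495.484 g/mol; M(SiO2) = 60.083 g/mol.
Moles SiO2 per formula unit = 3 Si ÷ 1 = 3.0000.
SiO2 fraction = (3.0000 × 60.083) / 495.484 = 180.249/495.484 = 0.3638.

36.38 wt%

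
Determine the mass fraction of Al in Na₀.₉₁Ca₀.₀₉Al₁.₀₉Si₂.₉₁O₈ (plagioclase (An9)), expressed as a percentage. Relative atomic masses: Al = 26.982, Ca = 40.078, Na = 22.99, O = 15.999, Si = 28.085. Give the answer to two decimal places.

11.15 mass %

M(Na₀.₉₁Ca₀.₀₉Al₁.₀₉Si₂.₉₁O₈) = 263.658 g/mol.
Al contributes 1.09 × 26.982 = 29.410 g per mole.
29.410/263.658 = 0.1115 → 11.15%.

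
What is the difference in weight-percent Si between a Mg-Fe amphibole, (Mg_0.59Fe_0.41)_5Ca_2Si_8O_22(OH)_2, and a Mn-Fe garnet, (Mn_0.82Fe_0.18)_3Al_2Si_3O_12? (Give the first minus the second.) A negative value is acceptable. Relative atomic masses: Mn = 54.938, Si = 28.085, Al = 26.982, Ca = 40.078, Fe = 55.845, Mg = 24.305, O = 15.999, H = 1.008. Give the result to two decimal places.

8.62 percentage points

Si in (Mg_0.59Fe_0.41)_5Ca_2Si_8O_22(OH)_2: molar mass 877.010 g/mol; 8×28.085 = 224.680 g → 25.62 wt%.
Si in (Mn_0.82Fe_0.18)_3Al_2Si_3O_12: molar mass 495.511 g/mol; 3×28.085 = 84.255 g → 17.00 wt%.
Difference = 25.62 − 17.00 = 8.62 percentage points.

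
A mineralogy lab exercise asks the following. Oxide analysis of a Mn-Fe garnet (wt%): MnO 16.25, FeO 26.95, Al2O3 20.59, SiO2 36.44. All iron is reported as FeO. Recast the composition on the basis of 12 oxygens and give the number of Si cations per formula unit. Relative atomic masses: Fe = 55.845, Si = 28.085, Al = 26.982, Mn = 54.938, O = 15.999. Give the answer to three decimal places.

MnO (M=70.937): mol = 0.22908; Mn = 0.22908, O = 0.22908.
FeO (M=71.844): mol = 0.37512; Fe = 0.37512, O = 0.37512.
Al2O3 (M=101.961): mol = 0.20194; Al = 0.40388, O = 0.60582.
SiO2 (M=60.083): mol = 0.60649; Si = 0.60649, O = 1.21298.
ΣO = 2.42300; factor = 12/ΣO = 4.95254.
Si apfu = 0.60649 × 4.95254 = 3.004.

3.004 Si apfu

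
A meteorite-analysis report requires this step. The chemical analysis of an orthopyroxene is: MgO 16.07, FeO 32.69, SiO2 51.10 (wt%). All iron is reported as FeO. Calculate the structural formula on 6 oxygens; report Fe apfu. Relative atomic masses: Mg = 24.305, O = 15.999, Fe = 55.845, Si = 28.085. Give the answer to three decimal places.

1.069 Fe apfu

MgO: 16.07/40.304 = 0.39872 mol → 0.39872 mol Mg, 0.39872 mol O.
FeO: 32.69/71.844 = 0.45501 mol → 0.45501 mol Fe, 0.45501 mol O.
SiO2: 51.10/60.083 = 0.85049 mol → 0.85049 mol Si, 1.70098 mol O.
Total oxygen = 2.55471 mol. Normalization factor = 6/2.55471 = 2.34860.
Fe per 6 O = 0.45501 × 2.34860 = 1.069.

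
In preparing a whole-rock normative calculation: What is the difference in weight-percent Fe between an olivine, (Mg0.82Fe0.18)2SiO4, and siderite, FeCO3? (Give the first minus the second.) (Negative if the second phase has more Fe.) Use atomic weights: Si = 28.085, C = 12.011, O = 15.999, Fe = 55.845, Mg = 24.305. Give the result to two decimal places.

Fe in (Mg0.82Fe0.18)2SiO4: molar mass 152.045 g/mol; 0.36×55.845 = 20.104 g → 13.22 wt%.
Fe in FeCO3: molar mass 115.853 g/mol; 1×55.845 = 55.845 g → 48.20 wt%.
Difference = 13.22 − 48.20 = -34.98 percentage points.

-34.98 percentage points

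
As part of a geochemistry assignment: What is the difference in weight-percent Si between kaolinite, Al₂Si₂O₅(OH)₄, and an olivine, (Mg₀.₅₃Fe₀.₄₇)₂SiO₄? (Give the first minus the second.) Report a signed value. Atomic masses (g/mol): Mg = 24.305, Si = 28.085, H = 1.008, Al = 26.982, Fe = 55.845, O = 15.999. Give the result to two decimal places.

5.27 percentage points

Si in Al₂Si₂O₅(OH)₄: molar mass 258.157 g/mol; 2×28.085 = 56.170 g → 21.76 wt%.
Si in (Mg₀.₅₃Fe₀.₄₇)₂SiO₄: molar mass 170.339 g/mol; 1×28.085 = 28.085 g → 16.49 wt%.
Difference = 21.76 − 16.49 = 5.27 percentage points.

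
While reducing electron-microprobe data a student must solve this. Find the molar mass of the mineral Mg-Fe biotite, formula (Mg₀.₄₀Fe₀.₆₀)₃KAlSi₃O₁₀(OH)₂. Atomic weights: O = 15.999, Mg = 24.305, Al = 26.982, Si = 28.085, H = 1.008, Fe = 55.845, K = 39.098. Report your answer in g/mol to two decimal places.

474.03 g/mol

M = 1.20·24.305 + 1.80·55.845 + 1·39.098 + 1·26.982 + 3·28.085 + 12·15.999 + 2·1.008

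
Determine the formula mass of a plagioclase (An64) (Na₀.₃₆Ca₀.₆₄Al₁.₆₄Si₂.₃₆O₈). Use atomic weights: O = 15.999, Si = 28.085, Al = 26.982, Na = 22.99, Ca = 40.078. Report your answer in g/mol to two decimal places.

272.45 g/mol

Na: 0.36 × 22.99 = 8.2764
Ca: 0.64 × 40.078 = 25.6499
Al: 1.64 × 26.982 = 44.2505
Si: 2.36 × 28.085 = 66.2806
O: 8 × 15.999 = 127.9920
Summing the contributions gives the formula mass.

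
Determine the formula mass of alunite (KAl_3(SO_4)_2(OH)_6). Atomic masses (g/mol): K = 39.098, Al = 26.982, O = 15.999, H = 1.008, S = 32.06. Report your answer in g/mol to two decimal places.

K: 1 × 39.098 = 39.0980
Al: 3 × 26.982 = 80.9460
S: 2 × 32.06 = 64.1200
O: 14 × 15.999 = 223.9860
H: 6 × 1.008 = 6.0480
Summing the contributions gives the formula mass.

414.20 g/mol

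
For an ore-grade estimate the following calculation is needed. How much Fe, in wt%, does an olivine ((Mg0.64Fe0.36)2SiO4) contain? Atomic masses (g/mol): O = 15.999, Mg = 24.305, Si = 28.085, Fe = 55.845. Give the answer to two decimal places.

Formula mass = 1.28×24.305 + 0.72×55.845 + 1×28.085 + 4×15.999 = 163.400 g/mol, of which 40.208 g is Fe.
So Fe makes up 40.208/163.400 = 0.2461 of the mass, i.e. 24.61%.

24.61 wt%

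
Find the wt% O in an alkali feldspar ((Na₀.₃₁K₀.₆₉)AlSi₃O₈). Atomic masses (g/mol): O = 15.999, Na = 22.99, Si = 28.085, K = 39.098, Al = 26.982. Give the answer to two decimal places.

46.83 mass %

Formula mass = 0.31*22.99 + 0.69*39.098 + 1*26.982 + 3*28.085 + 8*15.999 = 273.334 g/mol, of which 127.992 g is O.
So O makes up 127.992/273.334 = 0.4683 of the mass, i.e. 46.83%.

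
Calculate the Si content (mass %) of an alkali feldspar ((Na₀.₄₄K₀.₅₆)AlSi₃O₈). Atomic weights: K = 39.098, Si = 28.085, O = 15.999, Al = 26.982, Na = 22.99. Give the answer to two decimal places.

31.06 mass %

M((Na₀.₄₄K₀.₅₆)AlSi₃O₈) = 271.239 g/mol.
Si contributes 3 × 28.085 = 84.255 g per mole.
84.255/271.239 = 0.3106 → 31.06%.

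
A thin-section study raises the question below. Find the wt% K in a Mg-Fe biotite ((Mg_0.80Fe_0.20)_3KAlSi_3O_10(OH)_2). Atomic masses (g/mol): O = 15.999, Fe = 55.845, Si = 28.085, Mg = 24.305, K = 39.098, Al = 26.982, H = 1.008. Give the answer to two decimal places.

8.96 wt%

Molar mass of (Mg_0.80Fe_0.20)_3KAlSi_3O_10(OH)_2: 2.40*24.305 + 0.60*55.845 + 1*39.098 + 1*26.982 + 3*28.085 + 12*15.999 + 2*1.008 = 436.178 g/mol.
Mass of K per formula unit: 1 × 39.098 = 39.098 g.
Weight fraction K = 39.098 / 436.178 = 0.0896.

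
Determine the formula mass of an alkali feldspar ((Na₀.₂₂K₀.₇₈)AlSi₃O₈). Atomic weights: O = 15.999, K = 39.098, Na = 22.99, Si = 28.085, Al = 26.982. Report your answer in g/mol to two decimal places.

The formula mass is the sum 0.22(22.99) + 0.78(39.098) + 1(26.982) + 3(28.085) + 8(15.999).

274.78 g/mol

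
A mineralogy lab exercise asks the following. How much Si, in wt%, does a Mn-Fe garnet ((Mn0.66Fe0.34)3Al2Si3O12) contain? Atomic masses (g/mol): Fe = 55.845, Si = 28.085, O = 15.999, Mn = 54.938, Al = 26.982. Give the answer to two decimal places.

Formula mass = 1.98*54.938 + 1.02*55.845 + 2*26.982 + 3*28.085 + 12*15.999 = 495.946 g/mol, of which 84.255 g is Si.
So Si makes up 84.255/495.946 = 0.1699 of the mass, i.e. 16.99%.

16.99 wt%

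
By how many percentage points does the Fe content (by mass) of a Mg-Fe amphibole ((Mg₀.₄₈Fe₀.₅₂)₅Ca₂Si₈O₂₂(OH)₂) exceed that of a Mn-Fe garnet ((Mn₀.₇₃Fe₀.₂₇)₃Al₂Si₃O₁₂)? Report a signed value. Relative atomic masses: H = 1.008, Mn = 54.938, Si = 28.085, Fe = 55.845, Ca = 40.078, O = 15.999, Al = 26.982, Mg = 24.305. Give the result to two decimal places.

7.11 percentage points

First mineral: 145.197 g Fe in 894.357 g formula = 16.23 wt% Fe.
Second mineral: 45.234 g Fe in 495.756 g formula = 9.12 wt% Fe.
16.23% − 9.12% gives a difference of 7.11 percentage points.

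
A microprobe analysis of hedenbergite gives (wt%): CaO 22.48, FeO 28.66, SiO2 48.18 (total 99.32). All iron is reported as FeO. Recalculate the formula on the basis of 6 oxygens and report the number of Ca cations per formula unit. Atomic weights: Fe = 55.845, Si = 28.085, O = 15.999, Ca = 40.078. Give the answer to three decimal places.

CaO: 22.48/56.077 = 0.40088 mol → 0.40088 mol Ca, 0.40088 mol O.
FeO: 28.66/71.844 = 0.39892 mol → 0.39892 mol Fe, 0.39892 mol O.
SiO2: 48.18/60.083 = 0.80189 mol → 0.80189 mol Si, 1.60378 mol O.
Total oxygen = 2.40358 mol. Normalization factor = 6/2.40358 = 2.49628.
Ca per 6 O = 0.40088 × 2.49628 = 1.001.

1.001 Ca apfu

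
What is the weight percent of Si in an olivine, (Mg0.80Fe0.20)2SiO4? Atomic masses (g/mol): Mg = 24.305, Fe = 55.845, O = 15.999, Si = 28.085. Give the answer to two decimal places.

18.32 wt%

M((Mg0.80Fe0.20)2SiO4) = 153.307 g/mol.
Si contributes 1 × 28.085 = 28.085 g per mole.
28.085/153.307 = 0.1832 → 18.32%.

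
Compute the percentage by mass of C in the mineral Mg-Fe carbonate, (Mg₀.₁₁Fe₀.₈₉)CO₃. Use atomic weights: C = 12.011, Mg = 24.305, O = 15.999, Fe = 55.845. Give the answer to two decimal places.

Formula mass = 0.11*24.305 + 0.89*55.845 + 1*12.011 + 3*15.999 = 112.384 g/mol, of which 12.011 g is C.
So C makes up 12.011/112.384 = 0.1069 of the mass, i.e. 10.69%.

10.69 wt%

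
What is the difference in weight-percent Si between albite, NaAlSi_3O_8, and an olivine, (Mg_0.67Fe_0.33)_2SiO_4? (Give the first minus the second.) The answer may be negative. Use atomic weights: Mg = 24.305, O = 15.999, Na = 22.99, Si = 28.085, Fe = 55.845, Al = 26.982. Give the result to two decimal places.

14.74 percentage points

Si in NaAlSi_3O_8: molar mass 262.219 g/mol; 3×28.085 = 84.255 g → 32.13 wt%.
Si in (Mg_0.67Fe_0.33)_2SiO_4: molar mass 161.507 g/mol; 1×28.085 = 28.085 g → 17.39 wt%.
Difference = 32.13 − 17.39 = 14.74 percentage points.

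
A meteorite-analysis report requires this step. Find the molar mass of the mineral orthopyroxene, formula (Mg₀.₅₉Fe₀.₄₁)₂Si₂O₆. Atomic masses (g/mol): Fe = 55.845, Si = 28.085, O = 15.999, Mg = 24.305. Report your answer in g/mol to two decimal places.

226.64 g/mol

M = 1.18·24.305 + 0.82·55.845 + 2·28.085 + 6·15.999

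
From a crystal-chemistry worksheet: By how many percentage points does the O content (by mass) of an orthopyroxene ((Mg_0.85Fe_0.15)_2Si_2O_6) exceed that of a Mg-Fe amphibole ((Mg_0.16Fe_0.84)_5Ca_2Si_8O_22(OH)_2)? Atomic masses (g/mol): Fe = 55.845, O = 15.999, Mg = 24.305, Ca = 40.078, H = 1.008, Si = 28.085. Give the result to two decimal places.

5.02 percentage points

First mineral: 95.994 g O in 210.236 g formula = 45.66 wt% O.
Second mineral: 383.976 g O in 944.821 g formula = 40.64 wt% O.
45.66% − 40.64% gives a difference of 5.02 percentage points.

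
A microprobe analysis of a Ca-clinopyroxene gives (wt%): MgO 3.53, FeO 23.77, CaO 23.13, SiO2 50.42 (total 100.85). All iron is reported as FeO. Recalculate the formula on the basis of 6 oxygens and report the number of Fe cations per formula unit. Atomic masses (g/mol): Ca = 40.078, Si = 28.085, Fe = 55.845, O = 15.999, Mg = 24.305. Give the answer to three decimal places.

3.53 wt% MgO ÷ 40.304 g/mol = 0.08758 mol, giving 0.08758 Mg and 0.08758 O.
23.77 wt% FeO ÷ 71.844 g/mol = 0.33086 mol, giving 0.33086 Fe and 0.33086 O.
23.13 wt% CaO ÷ 56.077 g/mol = 0.41247 mol, giving 0.41247 Ca and 0.41247 O.
50.42 wt% SiO2 ÷ 60.083 g/mol = 0.83917 mol, giving 0.83917 Si and 1.67834 O.
Oxygen sums to 2.50925; scaling by 6/2.50925 = 2.39115 puts the formula on 6 O.
Fe: 0.33086 × 2.39115 = 0.791 atoms per formula unit.

0.791 Fe apfu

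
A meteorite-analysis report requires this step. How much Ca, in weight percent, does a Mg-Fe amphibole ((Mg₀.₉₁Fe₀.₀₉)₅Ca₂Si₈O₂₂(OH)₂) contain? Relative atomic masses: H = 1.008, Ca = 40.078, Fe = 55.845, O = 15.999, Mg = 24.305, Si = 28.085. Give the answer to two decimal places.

9.70 weight percent

Formula mass = 4.55*24.305 + 0.45*55.845 + 2*40.078 + 8*28.085 + 24*15.999 + 2*1.008 = 826.546 g/mol, of which 80.156 g is Ca.
So Ca makes up 80.156/826.546 = 0.0970 of the mass, i.e. 9.70%.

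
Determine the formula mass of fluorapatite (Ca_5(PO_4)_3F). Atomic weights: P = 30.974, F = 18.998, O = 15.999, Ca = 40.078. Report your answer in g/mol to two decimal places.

M = 5*40.078 + 3*30.974 + 12*15.999 + 1*18.998

504.30 g/mol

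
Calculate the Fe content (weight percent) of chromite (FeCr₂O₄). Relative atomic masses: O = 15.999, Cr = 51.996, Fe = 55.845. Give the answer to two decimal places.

Molar mass of FeCr₂O₄: 1*55.845 + 2*51.996 + 4*15.999 = 223.833 g/mol.
Mass of Fe per formula unit: 1 × 55.845 = 55.845 g.
Weight fraction Fe = 55.845 / 223.833 = 0.2495.

24.95 weight percent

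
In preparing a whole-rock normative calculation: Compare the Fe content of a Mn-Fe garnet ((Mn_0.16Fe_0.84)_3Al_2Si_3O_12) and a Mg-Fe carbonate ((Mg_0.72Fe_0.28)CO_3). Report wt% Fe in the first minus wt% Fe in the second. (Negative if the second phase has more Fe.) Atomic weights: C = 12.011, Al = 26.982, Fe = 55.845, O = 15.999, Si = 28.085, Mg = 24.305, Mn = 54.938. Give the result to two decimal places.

First mineral: 140.729 g Fe in 497.307 g formula = 28.30 wt% Fe.
Second mineral: 15.637 g Fe in 93.144 g formula = 16.79 wt% Fe.
28.30% − 16.79% gives a difference of 11.51 percentage points.

11.51 percentage points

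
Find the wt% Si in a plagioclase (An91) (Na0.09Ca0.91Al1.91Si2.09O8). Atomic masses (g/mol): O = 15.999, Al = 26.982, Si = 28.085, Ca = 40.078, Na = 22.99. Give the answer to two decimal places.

Formula mass = 0.09×22.99 + 0.91×40.078 + 1.91×26.982 + 2.09×28.085 + 8×15.999 = 276.765 g/mol, of which 58.698 g is Si.
So Si makes up 58.698/276.765 = 0.2121 of the mass, i.e. 21.21%.

21.21 mass %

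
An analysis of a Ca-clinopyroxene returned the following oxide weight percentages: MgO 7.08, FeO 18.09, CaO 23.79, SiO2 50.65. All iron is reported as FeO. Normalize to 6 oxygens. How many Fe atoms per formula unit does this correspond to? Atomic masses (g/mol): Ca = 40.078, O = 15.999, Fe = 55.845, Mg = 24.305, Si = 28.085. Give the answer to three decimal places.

MgO: 7.08/40.304 = 0.17566 mol → 0.17566 mol Mg, 0.17566 mol O.
FeO: 18.09/71.844 = 0.25180 mol → 0.25180 mol Fe, 0.25180 mol O.
CaO: 23.79/56.077 = 0.42424 mol → 0.42424 mol Ca, 0.42424 mol O.
SiO2: 50.65/60.083 = 0.84300 mol → 0.84300 mol Si, 1.68600 mol O.
Total oxygen = 2.53770 mol. Normalization factor = 6/2.53770 = 2.36435.
Fe per 6 O = 0.25180 × 2.36435 = 0.595.

0.595 Fe apfu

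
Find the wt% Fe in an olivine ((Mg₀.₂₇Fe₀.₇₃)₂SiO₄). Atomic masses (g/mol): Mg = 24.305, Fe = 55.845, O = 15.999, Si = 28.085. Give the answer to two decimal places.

Molar mass of (Mg₀.₂₇Fe₀.₇₃)₂SiO₄: 0.54×24.305 + 1.46×55.845 + 1×28.085 + 4×15.999 = 186.739 g/mol.
Mass of Fe per formula unit: 1.46 × 55.845 = 81.534 g.
Weight fraction Fe = 81.534 / 186.739 = 0.4366.

43.66 weight percent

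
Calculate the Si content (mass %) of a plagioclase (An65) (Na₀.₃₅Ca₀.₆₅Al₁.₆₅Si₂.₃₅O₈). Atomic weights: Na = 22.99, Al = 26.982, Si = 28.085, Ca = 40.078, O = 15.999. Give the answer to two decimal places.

24.21 mass %

Molar mass of Na₀.₃₅Ca₀.₆₅Al₁.₆₅Si₂.₃₅O₈: 0.35*22.99 + 0.65*40.078 + 1.65*26.982 + 2.35*28.085 + 8*15.999 = 272.609 g/mol.
Mass of Si per formula unit: 2.35 × 28.085 = 66.000 g.
Weight fraction Si = 66.000 / 272.609 = 0.2421.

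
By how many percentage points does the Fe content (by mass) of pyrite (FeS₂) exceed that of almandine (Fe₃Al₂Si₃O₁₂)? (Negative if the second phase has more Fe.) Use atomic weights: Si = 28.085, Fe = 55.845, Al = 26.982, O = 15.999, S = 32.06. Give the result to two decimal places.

12.89 percentage points

M(FeS₂) = 119.965 g/mol, so wt% Fe = 55.845/119.965 × 100 = 46.55%.
M(Fe₃Al₂Si₃O₁₂) = 497.742 g/mol, so wt% Fe = 167.535/497.742 × 100 = 33.66%.
46.55 − 33.66 = 12.89 pp.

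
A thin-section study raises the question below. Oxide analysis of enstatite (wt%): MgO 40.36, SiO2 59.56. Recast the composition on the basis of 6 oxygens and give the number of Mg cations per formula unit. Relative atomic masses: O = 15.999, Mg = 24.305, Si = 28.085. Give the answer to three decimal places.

2.014 Mg apfu

MgO: 40.36/40.304 = 1.00139 mol → 1.00139 mol Mg, 1.00139 mol O.
SiO2: 59.56/60.083 = 0.99130 mol → 0.99130 mol Si, 1.98260 mol O.
Total oxygen = 2.98399 mol. Normalization factor = 6/2.98399 = 2.01073.
Mg per 6 O = 1.00139 × 2.01073 = 2.014.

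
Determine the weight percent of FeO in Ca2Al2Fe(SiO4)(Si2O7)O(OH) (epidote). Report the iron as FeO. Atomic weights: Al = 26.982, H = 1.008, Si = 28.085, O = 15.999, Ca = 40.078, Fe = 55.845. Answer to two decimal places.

14.87 wt%

Molar mass of Ca2Al2Fe(SiO4)(Si2O7)O(OH) = 2×40.078 + 2×26.982 + 1×55.845 + 3×28.085 + 13×15.999 + 1×1.008 = 483.215 g/mol.
Each formula unit contains 1 Fe, equivalent to 1/1 = 1.0000 mol FeO.
M(FeO) = 1×55.845 + 1×15.999 = 71.844 g/mol.
Mass of FeO per formula unit = 1.0000 × 71.844 = 71.844 g.
FeO wt% = 71.844 / 483.215 × 100 = 14.87%.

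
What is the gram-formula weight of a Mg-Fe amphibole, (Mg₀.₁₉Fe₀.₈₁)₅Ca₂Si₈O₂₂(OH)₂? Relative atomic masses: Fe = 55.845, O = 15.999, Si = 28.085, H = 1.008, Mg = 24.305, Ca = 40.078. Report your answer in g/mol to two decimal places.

940.09 g/mol

The formula mass is the sum 0.95(24.305) + 4.05(55.845) + 2(40.078) + 8(28.085) + 24(15.999) + 2(1.008).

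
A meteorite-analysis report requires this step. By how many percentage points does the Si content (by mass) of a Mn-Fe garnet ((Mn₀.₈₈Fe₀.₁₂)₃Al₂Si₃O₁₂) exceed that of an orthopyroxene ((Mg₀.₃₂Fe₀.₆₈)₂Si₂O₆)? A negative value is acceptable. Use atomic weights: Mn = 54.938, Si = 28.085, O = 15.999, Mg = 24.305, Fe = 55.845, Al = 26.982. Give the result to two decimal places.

-6.04 percentage points

Si in (Mn₀.₈₈Fe₀.₁₂)₃Al₂Si₃O₁₂: molar mass 495.348 g/mol; 3×28.085 = 84.255 g → 17.01 wt%.
Si in (Mg₀.₃₂Fe₀.₆₈)₂Si₂O₆: molar mass 243.668 g/mol; 2×28.085 = 56.170 g → 23.05 wt%.
Difference = 17.01 − 23.05 = -6.04 percentage points.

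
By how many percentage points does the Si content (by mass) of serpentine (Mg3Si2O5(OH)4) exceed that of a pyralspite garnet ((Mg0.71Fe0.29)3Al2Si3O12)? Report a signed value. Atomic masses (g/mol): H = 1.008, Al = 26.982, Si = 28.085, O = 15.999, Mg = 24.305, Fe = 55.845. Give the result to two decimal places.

0.70 percentage points

First mineral: 56.170 g Si in 277.108 g formula = 20.27 wt% Si.
Second mineral: 84.255 g Si in 430.562 g formula = 19.57 wt% Si.
20.27% − 19.57% gives a difference of 0.70 percentage points.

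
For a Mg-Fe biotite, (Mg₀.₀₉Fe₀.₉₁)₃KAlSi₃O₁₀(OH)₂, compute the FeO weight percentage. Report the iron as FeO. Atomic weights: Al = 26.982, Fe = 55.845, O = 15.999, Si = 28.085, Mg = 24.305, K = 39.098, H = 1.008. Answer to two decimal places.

Formula mass = 503.358 g/mol.
2.73 Fe → 2.7300 mol FeO per formula unit; M(FeO) = 71.844, so FeO mass = 196.134 g.
196.134/503.358 × 100 = 38.97 wt%.

38.97 wt%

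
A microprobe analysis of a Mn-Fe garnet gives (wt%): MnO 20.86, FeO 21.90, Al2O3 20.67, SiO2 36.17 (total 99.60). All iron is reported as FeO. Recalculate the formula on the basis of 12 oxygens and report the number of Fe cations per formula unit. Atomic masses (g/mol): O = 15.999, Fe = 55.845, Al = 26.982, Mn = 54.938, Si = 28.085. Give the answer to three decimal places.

1.517 Fe apfu

20.86 wt% MnO ÷ 70.937 g/mol = 0.29406 mol, giving 0.29406 Mn and 0.29406 O.
21.90 wt% FeO ÷ 71.844 g/mol = 0.30483 mol, giving 0.30483 Fe and 0.30483 O.
20.67 wt% Al2O3 ÷ 101.961 g/mol = 0.20272 mol, giving 0.40544 Al and 0.60816 O.
36.17 wt% SiO2 ÷ 60.083 g/mol = 0.60200 mol, giving 0.60200 Si and 1.20400 O.
Oxygen sums to 2.41105; scaling by 12/2.41105 = 4.97708 puts the formula on 12 O.
Fe: 0.30483 × 4.97708 = 1.517 atoms per formula unit.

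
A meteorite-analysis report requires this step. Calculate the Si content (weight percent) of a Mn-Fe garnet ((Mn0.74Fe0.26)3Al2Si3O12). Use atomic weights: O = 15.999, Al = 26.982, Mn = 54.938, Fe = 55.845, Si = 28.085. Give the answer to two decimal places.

Molar mass of (Mn0.74Fe0.26)3Al2Si3O12: 2.22×54.938 + 0.78×55.845 + 2×26.982 + 3×28.085 + 12×15.999 = 495.728 g/mol.
Mass of Si per formula unit: 3 × 28.085 = 84.255 g.
Weight fraction Si = 84.255 / 495.728 = 0.1700.

17.00 weight percent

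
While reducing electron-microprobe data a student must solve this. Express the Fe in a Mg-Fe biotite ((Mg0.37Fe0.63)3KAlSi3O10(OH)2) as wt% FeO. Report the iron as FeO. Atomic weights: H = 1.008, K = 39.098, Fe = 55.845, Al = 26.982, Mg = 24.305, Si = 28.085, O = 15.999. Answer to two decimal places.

28.47 wt%

Formula mass = 476.865 g/mol.
1.89 Fe → 1.8900 mol FeO per formula unit; M(FeO) = 71.844, so FeO mass = 135.785 g.
135.785/476.865 × 100 = 28.47 wt%.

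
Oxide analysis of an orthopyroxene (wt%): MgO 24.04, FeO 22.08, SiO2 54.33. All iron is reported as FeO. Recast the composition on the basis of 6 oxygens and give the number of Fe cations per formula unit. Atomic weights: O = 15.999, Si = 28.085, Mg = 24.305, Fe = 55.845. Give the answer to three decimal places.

0.680 Fe apfu

MgO: 24.04/40.304 = 0.59647 mol → 0.59647 mol Mg, 0.59647 mol O.
FeO: 22.08/71.844 = 0.30733 mol → 0.30733 mol Fe, 0.30733 mol O.
SiO2: 54.33/60.083 = 0.90425 mol → 0.90425 mol Si, 1.80850 mol O.
Total oxygen = 2.71230 mol. Normalization factor = 6/2.71230 = 2.21214.
Fe per 6 O = 0.30733 × 2.21214 = 0.680.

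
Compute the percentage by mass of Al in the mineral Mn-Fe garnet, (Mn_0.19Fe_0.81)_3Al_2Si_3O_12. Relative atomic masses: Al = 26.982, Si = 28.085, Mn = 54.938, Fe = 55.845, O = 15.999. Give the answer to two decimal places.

M((Mn_0.19Fe_0.81)_3Al_2Si_3O_12) = 497.225 g/mol.
Al contributes 2 × 26.982 = 53.964 g per mole.
53.964/497.225 = 0.1085 → 10.85%.

10.85 weight percent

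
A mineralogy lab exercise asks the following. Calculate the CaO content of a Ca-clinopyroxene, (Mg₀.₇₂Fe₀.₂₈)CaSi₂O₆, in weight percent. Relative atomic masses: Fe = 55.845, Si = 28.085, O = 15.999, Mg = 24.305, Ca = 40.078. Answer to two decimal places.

24.88 wt%

Molar mass of (Mg₀.₇₂Fe₀.₂₈)CaSi₂O₆ = 0.72*24.305 + 0.28*55.845 + 1*40.078 + 2*28.085 + 6*15.999 = 225.378 g/mol.
Each formula unit contains 1 Ca, equivalent to 1/1 = 1.0000 mol CaO.
M(CaO) = 1×40.078 + 1×15.999 = 56.077 g/mol.
Mass of CaO per formula unit = 1.0000 × 56.077 = 56.077 g.
CaO wt% = 56.077 / 225.378 × 100 = 24.88%.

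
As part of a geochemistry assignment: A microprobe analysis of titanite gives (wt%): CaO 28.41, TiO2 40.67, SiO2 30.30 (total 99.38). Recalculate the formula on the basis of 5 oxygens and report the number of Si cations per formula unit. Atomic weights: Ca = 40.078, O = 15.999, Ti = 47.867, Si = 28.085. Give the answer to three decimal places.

28.41 wt% CaO ÷ 56.077 g/mol = 0.50662 mol, giving 0.50662 Ca and 0.50662 O.
40.67 wt% TiO2 ÷ 79.865 g/mol = 0.50923 mol, giving 0.50923 Ti and 1.01846 O.
30.30 wt% SiO2 ÷ 60.083 g/mol = 0.50430 mol, giving 0.50430 Si and 1.00860 O.
Oxygen sums to 2.53368; scaling by 5/2.53368 = 1.97341 puts the formula on 5 O.
Si: 0.50430 × 1.97341 = 0.995 atoms per formula unit.

0.995 Si apfu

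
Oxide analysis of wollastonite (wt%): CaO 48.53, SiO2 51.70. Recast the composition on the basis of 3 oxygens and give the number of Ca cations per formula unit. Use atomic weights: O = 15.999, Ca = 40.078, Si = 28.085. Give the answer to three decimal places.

CaO (M=56.077): mol = 0.86542; Ca = 0.86542, O = 0.86542.
SiO2 (M=60.083): mol = 0.86048; Si = 0.86048, O = 1.72096.
ΣO = 2.58638; factor = 3/ΣO = 1.15992.
Ca apfu = 0.86542 × 1.15992 = 1.004.

1.004 Ca apfu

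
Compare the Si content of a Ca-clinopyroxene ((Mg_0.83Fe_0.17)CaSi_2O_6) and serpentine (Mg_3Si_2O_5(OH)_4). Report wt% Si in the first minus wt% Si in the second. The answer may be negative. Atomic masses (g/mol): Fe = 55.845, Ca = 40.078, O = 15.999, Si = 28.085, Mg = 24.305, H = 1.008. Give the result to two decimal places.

5.04 percentage points

Si in (Mg_0.83Fe_0.17)CaSi_2O_6: molar mass 221.909 g/mol; 2×28.085 = 56.170 g → 25.31 wt%.
Si in Mg_3Si_2O_5(OH)_4: molar mass 277.108 g/mol; 2×28.085 = 56.170 g → 20.27 wt%.
Difference = 25.31 − 20.27 = 5.04 percentage points.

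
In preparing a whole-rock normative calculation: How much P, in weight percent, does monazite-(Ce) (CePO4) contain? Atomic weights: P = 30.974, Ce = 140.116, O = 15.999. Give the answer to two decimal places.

M(CePO4) = 235.086 g/mol.
P contributes 1 × 30.974 = 30.974 g per mole.
30.974/235.086 = 0.1318 → 13.18%.

13.18 weight percent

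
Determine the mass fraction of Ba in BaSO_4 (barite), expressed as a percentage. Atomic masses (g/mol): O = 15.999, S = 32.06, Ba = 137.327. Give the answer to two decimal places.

Formula mass = 1·137.327 + 1·32.06 + 4·15.999 = 233.383 g/mol, of which 137.327 g is Ba.
So Ba makes up 137.327/233.383 = 0.5884 of the mass, i.e. 58.84%.

58.84 mass %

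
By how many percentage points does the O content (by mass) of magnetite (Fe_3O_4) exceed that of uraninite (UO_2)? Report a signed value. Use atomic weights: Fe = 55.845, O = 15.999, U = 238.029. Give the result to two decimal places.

15.79 percentage points

First mineral: 63.996 g O in 231.531 g formula = 27.64 wt% O.
Second mineral: 31.998 g O in 270.027 g formula = 11.85 wt% O.
27.64% − 11.85% gives a difference of 15.79 percentage points.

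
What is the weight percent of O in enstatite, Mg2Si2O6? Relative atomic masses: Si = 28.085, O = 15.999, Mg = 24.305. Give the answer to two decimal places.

Molar mass of Mg2Si2O6: 2·24.305 + 2·28.085 + 6·15.999 = 200.774 g/mol.
Mass of O per formula unit: 6 × 15.999 = 95.994 g.
Weight fraction O = 95.994 / 200.774 = 0.4781.

47.81 mass %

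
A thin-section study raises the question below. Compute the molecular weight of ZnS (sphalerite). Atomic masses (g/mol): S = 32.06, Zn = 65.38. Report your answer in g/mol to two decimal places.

97.44 g/mol

The formula mass is the sum 1*65.38 + 1*32.06.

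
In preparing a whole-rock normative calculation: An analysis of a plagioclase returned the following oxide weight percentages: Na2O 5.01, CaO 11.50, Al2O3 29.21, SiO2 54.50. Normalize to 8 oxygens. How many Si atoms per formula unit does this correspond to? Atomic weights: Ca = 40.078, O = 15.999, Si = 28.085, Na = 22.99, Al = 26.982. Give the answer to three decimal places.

2.452 Si apfu

Na2O: 5.01/61.979 = 0.08083 mol → 0.16166 mol Na, 0.08083 mol O.
CaO: 11.50/56.077 = 0.20508 mol → 0.20508 mol Ca, 0.20508 mol O.
Al2O3: 29.21/101.961 = 0.28648 mol → 0.57296 mol Al, 0.85944 mol O.
SiO2: 54.50/60.083 = 0.90708 mol → 0.90708 mol Si, 1.81416 mol O.
Total oxygen = 2.95951 mol. Normalization factor = 8/2.95951 = 2.70315.
Si per 8 O = 0.90708 × 2.70315 = 2.452.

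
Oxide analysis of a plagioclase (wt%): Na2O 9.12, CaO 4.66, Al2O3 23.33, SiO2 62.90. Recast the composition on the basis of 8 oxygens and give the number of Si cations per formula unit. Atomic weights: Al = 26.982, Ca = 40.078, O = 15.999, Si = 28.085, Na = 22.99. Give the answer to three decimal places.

2.782 Si apfu

Na2O (M=61.979): mol = 0.14715; Na = 0.29430, O = 0.14715.
CaO (M=56.077): mol = 0.08310; Ca = 0.08310, O = 0.08310.
Al2O3 (M=101.961): mol = 0.22881; Al = 0.45762, O = 0.68643.
SiO2 (M=60.083): mol = 1.04689; Si = 1.04689, O = 2.09378.
ΣO = 3.01046; factor = 8/ΣO = 2.65740.
Si apfu = 1.04689 × 2.65740 = 2.782.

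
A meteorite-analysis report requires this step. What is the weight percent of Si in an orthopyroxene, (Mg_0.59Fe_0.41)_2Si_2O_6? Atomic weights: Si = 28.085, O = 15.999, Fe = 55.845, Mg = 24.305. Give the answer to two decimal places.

M((Mg_0.59Fe_0.41)_2Si_2O_6) = 226.637 g/mol.
Si contributes 2 × 28.085 = 56.170 g per mole.
56.170/226.637 = 0.2478 → 24.78%.

24.78 weight percent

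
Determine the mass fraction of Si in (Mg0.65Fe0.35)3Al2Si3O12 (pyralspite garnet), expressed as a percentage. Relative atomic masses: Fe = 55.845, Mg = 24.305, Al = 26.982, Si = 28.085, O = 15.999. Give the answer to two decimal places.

Formula mass = 1.95*24.305 + 1.05*55.845 + 2*26.982 + 3*28.085 + 12*15.999 = 436.239 g/mol, of which 84.255 g is Si.
So Si makes up 84.255/436.239 = 0.1931 of the mass, i.e. 19.31%.

19.31 mass %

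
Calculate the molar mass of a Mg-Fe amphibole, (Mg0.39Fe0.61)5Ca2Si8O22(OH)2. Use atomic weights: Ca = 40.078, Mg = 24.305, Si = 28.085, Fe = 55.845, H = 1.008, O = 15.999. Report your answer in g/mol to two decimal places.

The formula mass is the sum 1.95·24.305 + 3.05·55.845 + 2·40.078 + 8·28.085 + 24·15.999 + 2·1.008.

908.55 g/mol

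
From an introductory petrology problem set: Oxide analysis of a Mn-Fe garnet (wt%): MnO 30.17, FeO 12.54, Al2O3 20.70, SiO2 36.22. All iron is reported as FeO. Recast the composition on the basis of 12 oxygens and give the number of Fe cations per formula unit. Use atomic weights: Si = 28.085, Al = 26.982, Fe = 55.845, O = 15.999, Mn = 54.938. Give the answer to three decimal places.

MnO: 30.17/70.937 = 0.42531 mol → 0.42531 mol Mn, 0.42531 mol O.
FeO: 12.54/71.844 = 0.17454 mol → 0.17454 mol Fe, 0.17454 mol O.
Al2O3: 20.70/101.961 = 0.20302 mol → 0.40604 mol Al, 0.60906 mol O.
SiO2: 36.22/60.083 = 0.60283 mol → 0.60283 mol Si, 1.20566 mol O.
Total oxygen = 2.41457 mol. Normalization factor = 12/2.41457 = 4.96983.
Fe per 12 O = 0.17454 × 4.96983 = 0.867.

0.867 Fe apfu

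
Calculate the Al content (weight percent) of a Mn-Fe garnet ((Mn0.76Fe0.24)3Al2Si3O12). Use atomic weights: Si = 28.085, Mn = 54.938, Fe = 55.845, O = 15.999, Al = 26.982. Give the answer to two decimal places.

10.89 weight percent

Molar mass of (Mn0.76Fe0.24)3Al2Si3O12: 2.28*54.938 + 0.72*55.845 + 2*26.982 + 3*28.085 + 12*15.999 = 495.674 g/mol.
Mass of Al per formula unit: 2 × 26.982 = 53.964 g.
Weight fraction Al = 53.964 / 495.674 = 0.1089.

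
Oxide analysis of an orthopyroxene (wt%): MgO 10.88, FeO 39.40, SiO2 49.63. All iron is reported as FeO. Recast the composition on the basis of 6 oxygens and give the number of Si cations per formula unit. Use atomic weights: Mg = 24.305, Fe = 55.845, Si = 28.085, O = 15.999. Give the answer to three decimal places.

10.88 wt% MgO ÷ 40.304 g/mol = 0.26995 mol, giving 0.26995 Mg and 0.26995 O.
39.40 wt% FeO ÷ 71.844 g/mol = 0.54841 mol, giving 0.54841 Fe and 0.54841 O.
49.63 wt% SiO2 ÷ 60.083 g/mol = 0.82602 mol, giving 0.82602 Si and 1.65204 O.
Oxygen sums to 2.47040; scaling by 6/2.47040 = 2.42876 puts the formula on 6 O.
Si: 0.82602 × 2.42876 = 2.006 atoms per formula unit.

2.006 Si apfu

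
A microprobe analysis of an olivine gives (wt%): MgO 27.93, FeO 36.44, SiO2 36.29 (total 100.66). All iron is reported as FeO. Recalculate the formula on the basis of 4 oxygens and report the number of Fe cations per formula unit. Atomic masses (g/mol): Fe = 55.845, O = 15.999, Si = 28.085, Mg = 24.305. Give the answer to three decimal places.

0.842 Fe apfu

27.93 wt% MgO ÷ 40.304 g/mol = 0.69298 mol, giving 0.69298 Mg and 0.69298 O.
36.44 wt% FeO ÷ 71.844 g/mol = 0.50721 mol, giving 0.50721 Fe and 0.50721 O.
36.29 wt% SiO2 ÷ 60.083 g/mol = 0.60400 mol, giving 0.60400 Si and 1.20800 O.
Oxygen sums to 2.40819; scaling by 4/2.40819 = 1.66100 puts the formula on 4 O.
Fe: 0.50721 × 1.66100 = 0.842 atoms per formula unit.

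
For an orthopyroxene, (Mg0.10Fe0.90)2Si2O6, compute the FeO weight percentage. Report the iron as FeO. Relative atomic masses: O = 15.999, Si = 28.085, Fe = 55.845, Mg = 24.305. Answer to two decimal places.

Formula mass = 257.546 g/mol.
1.80 Fe → 1.8000 mol FeO per formula unit; M(FeO) = 71.844, so FeO mass = 129.319 g.
129.319/257.546 × 100 = 50.21 wt%.

50.21 wt%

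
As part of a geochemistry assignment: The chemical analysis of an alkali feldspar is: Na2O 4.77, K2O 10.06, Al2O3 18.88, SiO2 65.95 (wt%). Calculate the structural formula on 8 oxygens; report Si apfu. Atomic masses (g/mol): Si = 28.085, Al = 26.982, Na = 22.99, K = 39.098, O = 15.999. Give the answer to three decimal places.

2.992 Si apfu

4.77 wt% Na2O ÷ 61.979 g/mol = 0.07696 mol, giving 0.15392 Na and 0.07696 O.
10.06 wt% K2O ÷ 94.195 g/mol = 0.10680 mol, giving 0.21360 K and 0.10680 O.
18.88 wt% Al2O3 ÷ 101.961 g/mol = 0.18517 mol, giving 0.37034 Al and 0.55551 O.
65.95 wt% SiO2 ÷ 60.083 g/mol = 1.09765 mol, giving 1.09765 Si and 2.19530 O.
Oxygen sums to 2.93457; scaling by 8/2.93457 = 2.72612 puts the formula on 8 O.
Si: 1.09765 × 2.72612 = 2.992 atoms per formula unit.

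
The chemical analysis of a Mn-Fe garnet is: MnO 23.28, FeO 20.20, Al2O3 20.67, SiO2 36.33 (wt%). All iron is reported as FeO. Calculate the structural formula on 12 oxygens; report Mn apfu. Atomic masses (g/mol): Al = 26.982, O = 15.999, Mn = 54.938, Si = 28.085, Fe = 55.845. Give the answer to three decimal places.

1.623 Mn apfu

MnO: 23.28/70.937 = 0.32818 mol → 0.32818 mol Mn, 0.32818 mol O.
FeO: 20.20/71.844 = 0.28116 mol → 0.28116 mol Fe, 0.28116 mol O.
Al2O3: 20.67/101.961 = 0.20272 mol → 0.40544 mol Al, 0.60816 mol O.
SiO2: 36.33/60.083 = 0.60466 mol → 0.60466 mol Si, 1.20932 mol O.
Total oxygen = 2.42682 mol. Normalization factor = 12/2.42682 = 4.94474.
Mn per 12 O = 0.32818 × 4.94474 = 1.623.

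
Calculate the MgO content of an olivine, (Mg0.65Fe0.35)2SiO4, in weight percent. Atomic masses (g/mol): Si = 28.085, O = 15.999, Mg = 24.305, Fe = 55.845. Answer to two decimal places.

Molar mass of (Mg0.65Fe0.35)2SiO4 = 1.30*24.305 + 0.70*55.845 + 1*28.085 + 4*15.999 = 162.769 g/mol.
Each formula unit contains 1.30 Mg, equivalent to 1.30/1 = 1.3000 mol MgO.
M(MgO) = 1×24.305 + 1×15.999 = 40.304 g/mol.
Mass of MgO per formula unit = 1.3000 × 40.304 = 52.395 g.
MgO wt% = 52.395 / 162.769 × 100 = 32.19%.

32.19 wt%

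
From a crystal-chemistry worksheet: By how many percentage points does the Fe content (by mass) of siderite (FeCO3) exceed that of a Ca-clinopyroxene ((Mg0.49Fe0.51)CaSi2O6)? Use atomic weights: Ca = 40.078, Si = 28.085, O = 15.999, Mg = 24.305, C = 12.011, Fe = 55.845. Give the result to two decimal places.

35.96 percentage points

Fe in FeCO3: molar mass 115.853 g/mol; 1×55.845 = 55.845 g → 48.20 wt%.
Fe in (Mg0.49Fe0.51)CaSi2O6: molar mass 232.632 g/mol; 0.51×55.845 = 28.481 g → 12.24 wt%.
Difference = 48.20 − 12.24 = 35.96 percentage points.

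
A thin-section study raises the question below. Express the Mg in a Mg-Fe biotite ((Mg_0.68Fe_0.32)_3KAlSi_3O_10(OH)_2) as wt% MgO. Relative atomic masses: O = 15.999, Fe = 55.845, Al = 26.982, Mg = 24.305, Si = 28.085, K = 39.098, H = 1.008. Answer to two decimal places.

Molar mass of (Mg_0.68Fe_0.32)_3KAlSi_3O_10(OH)_2 = 2.04×24.305 + 0.96×55.845 + 1×39.098 + 1×26.982 + 3×28.085 + 12×15.999 + 2×1.008 = 447.532 g/mol.
Each formula unit contains 2.04 Mg, equivalent to 2.04/1 = 2.0400 mol MgO.
M(MgO) = 1×24.305 + 1×15.999 = 40.304 g/mol.
Mass of MgO per formula unit = 2.0400 × 40.304 = 82.220 g.
MgO wt% = 82.220 / 447.532 × 100 = 18.37%.

18.37 wt%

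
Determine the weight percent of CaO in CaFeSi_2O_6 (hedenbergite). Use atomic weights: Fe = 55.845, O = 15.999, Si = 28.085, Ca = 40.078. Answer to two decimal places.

Molar mass of CaFeSi_2O_6 = 1*40.078 + 1*55.845 + 2*28.085 + 6*15.999 = 248.087 g/mol.
Each formula unit contains 1 Ca, equivalent to 1/1 = 1.0000 mol CaO.
M(CaO) = 1×40.078 + 1×15.999 = 56.077 g/mol.
Mass of CaO per formula unit = 1.0000 × 56.077 = 56.077 g.
CaO wt% = 56.077 / 248.087 × 100 = 22.60%.

22.60 wt%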